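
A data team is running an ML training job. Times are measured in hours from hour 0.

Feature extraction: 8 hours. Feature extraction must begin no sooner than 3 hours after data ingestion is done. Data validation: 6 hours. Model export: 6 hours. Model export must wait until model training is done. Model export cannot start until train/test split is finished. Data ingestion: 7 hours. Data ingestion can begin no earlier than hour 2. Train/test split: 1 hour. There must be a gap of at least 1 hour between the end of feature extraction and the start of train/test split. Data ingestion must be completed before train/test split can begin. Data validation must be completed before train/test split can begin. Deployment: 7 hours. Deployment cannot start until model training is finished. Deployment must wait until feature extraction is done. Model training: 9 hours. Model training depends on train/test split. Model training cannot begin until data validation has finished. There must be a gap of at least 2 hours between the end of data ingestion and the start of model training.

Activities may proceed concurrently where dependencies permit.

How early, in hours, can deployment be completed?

38

Data validation has no prerequisites, so it starts at hour 0 and finishes at hour 6.
Data ingestion cannot begin until its own release at hour 2. It runs from hour 2 to 2 + 7 = hour 9.
Feature extraction cannot begin until data ingestion (finishes hour 9, plus 3-hour gap → hour 12). It runs from hour 12 to 12 + 8 = hour 20.
Train/test split has to wait for feature extraction (finishes hour 20, plus 1-hour gap → hour 21); data ingestion (finishes hour 9); data validation (finishes hour 6). The latest of these is hour 21, so train/test split runs hour 21 to 21 + 1 = hour 22.
For model training: train/test split (finishes hour 22); data validation (finishes hour 6); data ingestion (finishes hour 9, plus 2-hour gap → hour 11). Taking the maximum gives a start of hour 22, and it finishes at 22 + 9 = hour 31.
Deployment cannot start until model training (finishes hour 31); feature extraction (finishes hour 20). The controlling bound is hour 31, so deployment finishes at 31 + 7 = hour 38.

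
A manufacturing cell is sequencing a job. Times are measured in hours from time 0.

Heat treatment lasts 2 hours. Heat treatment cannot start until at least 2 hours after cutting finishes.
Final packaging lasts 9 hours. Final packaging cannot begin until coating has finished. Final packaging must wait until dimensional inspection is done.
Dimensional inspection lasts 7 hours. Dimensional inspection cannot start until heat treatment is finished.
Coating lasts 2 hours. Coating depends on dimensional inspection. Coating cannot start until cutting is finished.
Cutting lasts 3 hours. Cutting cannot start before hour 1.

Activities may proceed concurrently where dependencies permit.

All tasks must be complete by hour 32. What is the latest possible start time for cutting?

Final packaging has no dependents, so it just needs to finish by hour 32. Starting by 32 − 9 = hour 23 achieves that.
Coating must finish before final packaging (must start by hour 23). With a 2-hour duration, coating must start by 23 − 2 = hour 21.
Dimensional inspection feeds coating (must start by hour 21); final packaging (must start by hour 23). Taking the minimum, dimensional inspection must finish by hour 21 and start by 21 − 7 = hour 14.
Heat treatment has to be done before dimensional inspection (must start by hour 14). That means finishing by hour 14, i.e. starting by 14 − 2 = hour 12.
Cutting must finish in time for heat treatment (must start by hour 12, minus 2-hour gap → hour 10); coating (must start by hour 21). The tightest is hour 10, so cutting must start by 10 − 3 = hour 7.

7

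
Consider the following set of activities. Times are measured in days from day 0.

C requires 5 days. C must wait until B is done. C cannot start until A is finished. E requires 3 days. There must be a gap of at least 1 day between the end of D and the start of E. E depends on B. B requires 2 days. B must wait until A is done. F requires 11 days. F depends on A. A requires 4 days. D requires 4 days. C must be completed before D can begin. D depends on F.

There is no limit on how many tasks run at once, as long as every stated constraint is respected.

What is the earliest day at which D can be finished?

A has no prerequisites, so it starts at day 0 and finishes at day 4.
After A (finishes day 4), F can start at day 4 and finishes at day 15.
B waits on A (finishes day 4), so it starts at day 4 and finishes at 4 + 2 = day 6.
C cannot start until B (finishes day 6); A (finishes day 4). The controlling bound is day 6, so C finishes at 6 + 5 = day 11.
D cannot start until C (finishes day 11); F (finishes day 15). The controlling bound is day 15, so D finishes at 15 + 4 = day 19.

19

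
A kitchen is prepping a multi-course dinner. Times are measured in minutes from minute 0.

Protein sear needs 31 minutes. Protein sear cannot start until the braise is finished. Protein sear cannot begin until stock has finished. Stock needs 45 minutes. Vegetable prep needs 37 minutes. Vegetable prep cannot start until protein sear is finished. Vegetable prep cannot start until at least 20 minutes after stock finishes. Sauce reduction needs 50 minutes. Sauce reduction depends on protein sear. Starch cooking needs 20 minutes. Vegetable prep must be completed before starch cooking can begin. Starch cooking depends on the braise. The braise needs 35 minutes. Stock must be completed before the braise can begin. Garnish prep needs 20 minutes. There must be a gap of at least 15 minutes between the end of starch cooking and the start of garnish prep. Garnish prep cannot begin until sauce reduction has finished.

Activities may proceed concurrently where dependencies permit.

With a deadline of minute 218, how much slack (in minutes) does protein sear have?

15

Stock can start immediately at minute 0; it finishes at minute 45.
The braise cannot begin until stock (finishes minute 45). It runs from minute 45 to 45 + 35 = minute 80.
Protein sear needs all of the braise (finishes minute 80); stock (finishes minute 45). That puts its earliest start at minute 80; it finishes at 80 + 31 = minute 111.

Working backward from the deadline:
Garnish prep has no dependents, so it just needs to finish by minute 218. Starting by 218 − 20 = minute 198 achieves that.
Since garnish prep (must start by minute 198, minus 15-minute gap → minute 183) depends on it, starch cooking must finish by minute 183. Backing off its 20-minute duration gives a latest start of minute 163.
Vegetable prep feeds into starch cooking (must start by minute 163); so vegetable prep must finish by minute 163 and therefore start by minute 126.
Since garnish prep (must start by minute 198) depends on it, sauce reduction must finish by minute 198. Backing off its 50-minute duration gives a latest start of minute 148.
Protein sear has several dependents: vegetable prep (must start by minute 126); sauce reduction (must start by minute 148). The earliest of those limits is minute 126, so protein sear must start by 126 − 31 = minute 95.
So protein sear can start as early as minute 80 and as late as minute 95, giving 95 − 80 = 15 minutes of slack.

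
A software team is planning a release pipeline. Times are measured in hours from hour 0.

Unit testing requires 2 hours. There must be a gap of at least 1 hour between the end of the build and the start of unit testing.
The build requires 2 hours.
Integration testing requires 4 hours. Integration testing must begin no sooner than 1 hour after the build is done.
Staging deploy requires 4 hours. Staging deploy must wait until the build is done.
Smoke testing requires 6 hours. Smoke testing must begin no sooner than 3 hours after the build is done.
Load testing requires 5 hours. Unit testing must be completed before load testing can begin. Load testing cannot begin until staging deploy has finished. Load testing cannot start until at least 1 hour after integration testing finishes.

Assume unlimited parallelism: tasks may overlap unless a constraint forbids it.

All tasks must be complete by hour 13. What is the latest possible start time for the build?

Load testing must finish by hour 13; it takes 5 hours, so it must start by 13 − 5 = hour 8.
Since load testing (must start by hour 8) depends on it, unit testing must finish by hour 8. Backing off its 2-hour duration gives a latest start of hour 6.
Integration testing feeds into load testing (must start by hour 8, minus 1-hour gap → hour 7); so integration testing must finish by hour 7 and therefore start by hour 3.
Staging deploy must finish before load testing (must start by hour 8). With a 4-hour duration, staging deploy must start by 8 − 4 = hour 4.
Nothing follows smoke testing; the deadline of hour 13 is its only limit. It must start by 13 − 6 = hour 7.
The build has several dependents: unit testing (must start by hour 6, minus 1-hour gap → hour 5); integration testing (must start by hour 3, minus 1-hour gap → hour 2); staging deploy (must start by hour 4); smoke testing (must start by hour 7, minus 3-hour gap → hour 4). The earliest of those limits is hour 2, so the build must start by 2 − 2 = hour 0.

0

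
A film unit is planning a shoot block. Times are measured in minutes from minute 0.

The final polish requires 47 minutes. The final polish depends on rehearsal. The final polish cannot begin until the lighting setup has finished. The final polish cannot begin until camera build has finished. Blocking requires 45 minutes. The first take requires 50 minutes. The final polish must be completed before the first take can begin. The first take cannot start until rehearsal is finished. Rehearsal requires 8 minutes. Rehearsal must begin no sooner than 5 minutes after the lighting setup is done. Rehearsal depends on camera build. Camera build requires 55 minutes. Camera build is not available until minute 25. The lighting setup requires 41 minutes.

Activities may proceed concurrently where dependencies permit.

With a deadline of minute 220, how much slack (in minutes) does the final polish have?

35

Camera build waits on its own release at minute 25, so it starts at minute 25 and finishes at 25 + 55 = minute 80.
The lighting setup can start immediately at minute 0; it finishes at minute 41.
Rehearsal has to wait for the lighting setup (finishes minute 41, plus 5-minute gap → minute 46); camera build (finishes minute 80). The latest of these is minute 80, so rehearsal runs minute 80 to 80 + 8 = minute 88.
The final polish cannot start until rehearsal (finishes minute 88); the lighting setup (finishes minute 41); camera build (finishes minute 80). The controlling bound is minute 88, so the final polish finishes at 88 + 47 = minute 135.

Working backward from the deadline:
To finish by minute 220, the first take (duration 50) must start no later than minute 170.
The final polish feeds into the first take (must start by minute 170); so the final polish must finish by minute 170 and therefore start by minute 123.
So the final polish can start as early as minute 88 and as late as minute 123, giving 123 − 88 = 35 minutes of slack.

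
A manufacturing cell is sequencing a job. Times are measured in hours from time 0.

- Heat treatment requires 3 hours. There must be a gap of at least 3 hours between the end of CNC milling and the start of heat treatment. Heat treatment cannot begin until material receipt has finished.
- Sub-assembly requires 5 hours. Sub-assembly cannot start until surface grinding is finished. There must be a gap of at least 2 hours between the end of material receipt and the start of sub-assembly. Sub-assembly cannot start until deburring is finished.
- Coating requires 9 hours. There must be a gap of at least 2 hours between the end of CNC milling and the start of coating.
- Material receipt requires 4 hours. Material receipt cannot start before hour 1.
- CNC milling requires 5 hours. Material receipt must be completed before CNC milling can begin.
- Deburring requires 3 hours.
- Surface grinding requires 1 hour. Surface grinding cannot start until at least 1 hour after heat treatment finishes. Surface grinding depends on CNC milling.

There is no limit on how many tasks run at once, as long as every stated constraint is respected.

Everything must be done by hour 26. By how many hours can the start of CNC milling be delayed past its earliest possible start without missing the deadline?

After its own release at hour 1, material receipt can start at hour 1 and finishes at hour 5.
CNC milling cannot begin until material receipt (finishes hour 5). It runs from hour 5 to 5 + 5 = hour 10.

Working backward from the deadline:
Nothing follows sub-assembly; the deadline of hour 26 is its only limit. It must start by 26 − 5 = hour 21.
Surface grinding feeds into sub-assembly (must start by hour 21); so surface grinding must finish by hour 21 and therefore start by hour 20.
Since surface grinding (must start by hour 20, minus 1-hour gap → hour 19) depends on it, heat treatment must finish by hour 19. Backing off its 3-hour duration gives a latest start of hour 16.
Coating must finish by hour 26; it takes 9 hours, so it must start by 26 − 9 = hour 17.
CNC milling has several dependents: heat treatment (must start by hour 16, minus 3-hour gap → hour 13); surface grinding (must start by hour 20); coating (must start by hour 17, minus 2-hour gap → hour 15). The earliest of those limits is hour 13, so CNC milling must start by 13 − 5 = hour 8.
So CNC milling can start as early as hour 5 and as late as hour 8, giving 8 − 5 = 3 hours of slack.

3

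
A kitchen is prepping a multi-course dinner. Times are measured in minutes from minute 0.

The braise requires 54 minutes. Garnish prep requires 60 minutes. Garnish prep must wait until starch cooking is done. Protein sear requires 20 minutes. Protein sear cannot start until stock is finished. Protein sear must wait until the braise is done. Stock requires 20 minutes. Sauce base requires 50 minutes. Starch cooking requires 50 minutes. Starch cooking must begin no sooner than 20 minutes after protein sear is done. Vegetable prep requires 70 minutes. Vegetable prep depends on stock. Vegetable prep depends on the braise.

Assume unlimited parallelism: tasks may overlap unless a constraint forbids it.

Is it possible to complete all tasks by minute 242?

Yes

The braise has no prerequisites, so it starts at minute 0 and finishes at minute 54.
Sauce base has no prerequisites, so it starts at minute 0 and finishes at minute 50.
Stock can start immediately at minute 0; it finishes at minute 20.
Vegetable prep needs all of stock (finishes minute 20); the braise (finishes minute 54). That puts its earliest start at minute 54; it finishes at 54 + 70 = minute 124.
Protein sear needs all of stock (finishes minute 20); the braise (finishes minute 54). That puts its earliest start at minute 54; it finishes at 54 + 20 = minute 74.
After protein sear (finishes minute 74, plus 20-minute gap → minute 94), starch cooking can start at minute 94 and finishes at minute 144.
Garnish prep cannot begin until starch cooking (finishes minute 144). It runs from minute 144 to 144 + 60 = minute 204.
Every task is finished by minute 204, which is no later than the deadline of 242, so the schedule is feasible.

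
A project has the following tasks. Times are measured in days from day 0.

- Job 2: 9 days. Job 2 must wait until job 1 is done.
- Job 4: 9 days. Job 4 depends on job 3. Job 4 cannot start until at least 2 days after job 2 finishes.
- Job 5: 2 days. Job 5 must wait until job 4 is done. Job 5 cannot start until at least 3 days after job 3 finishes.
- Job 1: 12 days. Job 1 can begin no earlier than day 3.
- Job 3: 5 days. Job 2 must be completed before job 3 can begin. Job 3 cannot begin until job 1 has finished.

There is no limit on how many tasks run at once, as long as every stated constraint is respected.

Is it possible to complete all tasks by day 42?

After its own release at day 3, job 1 can start at day 3 and finishes at day 15.
Job 2 waits on job 1 (finishes day 15), so it starts at day 15 and finishes at 15 + 9 = day 24.
Job 3 needs all of job 2 (finishes day 24); job 1 (finishes day 15). That puts its earliest start at day 24; it finishes at 24 + 5 = day 29.
Job 4 needs all of job 3 (finishes day 29); job 2 (finishes day 24, plus 2-day gap → day 26). That puts its earliest start at day 29; it finishes at 29 + 9 = day 38.
Job 5 needs all of job 4 (finishes day 38); job 3 (finishes day 29, plus 3-day gap → day 32). That puts its earliest start at day 38; it finishes at 38 + 2 = day 40.
Every task is finished by day 40, which is no later than the deadline of 42, so the schedule is feasible.

Yes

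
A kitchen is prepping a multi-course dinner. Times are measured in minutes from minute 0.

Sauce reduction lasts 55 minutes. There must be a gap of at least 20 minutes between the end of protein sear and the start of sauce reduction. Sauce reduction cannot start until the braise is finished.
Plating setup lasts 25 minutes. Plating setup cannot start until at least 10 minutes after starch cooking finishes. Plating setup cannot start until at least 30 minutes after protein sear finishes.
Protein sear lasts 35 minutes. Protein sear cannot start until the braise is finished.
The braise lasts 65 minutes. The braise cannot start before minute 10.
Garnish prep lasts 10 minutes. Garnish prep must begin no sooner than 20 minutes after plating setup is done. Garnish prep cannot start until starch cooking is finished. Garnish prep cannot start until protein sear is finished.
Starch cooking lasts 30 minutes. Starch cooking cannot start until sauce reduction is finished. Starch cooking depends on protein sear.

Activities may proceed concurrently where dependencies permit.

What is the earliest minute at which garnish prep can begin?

270

After its own release at minute 10, the braise can start at minute 10 and finishes at minute 75.
Protein sear cannot begin until the braise (finishes minute 75). It runs from minute 75 to 75 + 35 = minute 110.
Sauce reduction cannot start until protein sear (finishes minute 110, plus 20-minute gap → minute 130); the braise (finishes minute 75). The controlling bound is minute 130, so sauce reduction finishes at 130 + 55 = minute 185.
Starch cooking has to wait for sauce reduction (finishes minute 185); protein sear (finishes minute 110). The latest of these is minute 185, so starch cooking runs minute 185 to 185 + 30 = minute 215.
Plating setup cannot start until starch cooking (finishes minute 215, plus 10-minute gap → minute 225); protein sear (finishes minute 110, plus 30-minute gap → minute 140). The controlling bound is minute 225, so plating setup finishes at 225 + 25 = minute 250.
Garnish prep waits on plating setup (finishes minute 250, plus 20-minute gap → minute 270); starch cooking (finishes minute 215); protein sear (finishes minute 110). The latest of these is minute 270, which is the earliest garnish prep can start.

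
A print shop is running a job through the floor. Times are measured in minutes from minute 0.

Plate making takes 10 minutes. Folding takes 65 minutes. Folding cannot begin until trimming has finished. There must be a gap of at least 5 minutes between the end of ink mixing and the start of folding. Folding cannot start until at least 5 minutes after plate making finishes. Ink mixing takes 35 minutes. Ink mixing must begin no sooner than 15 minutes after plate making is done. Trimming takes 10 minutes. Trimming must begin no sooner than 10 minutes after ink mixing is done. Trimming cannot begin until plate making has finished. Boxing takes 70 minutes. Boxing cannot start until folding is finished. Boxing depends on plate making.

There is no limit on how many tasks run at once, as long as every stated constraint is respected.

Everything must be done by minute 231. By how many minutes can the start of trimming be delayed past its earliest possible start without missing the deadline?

16

Nothing blocks plate making, so it runs from minute 0 to minute 10.
After plate making (finishes minute 10, plus 15-minute gap → minute 25), ink mixing can start at minute 25 and finishes at minute 60.
Trimming has to wait for ink mixing (finishes minute 60, plus 10-minute gap → minute 70); plate making (finishes minute 10). The latest of these is minute 70, so trimming runs minute 70 to 70 + 10 = minute 80.

Working backward from the deadline:
Boxing must finish by minute 231; it takes 70 minutes, so it must start by 231 − 70 = minute 161.
Folding has to be done before boxing (must start by minute 161). That means finishing by minute 161, i.e. starting by 161 − 65 = minute 96.
Trimming feeds into folding (must start by minute 96); so trimming must finish by minute 96 and therefore start by minute 86.
So trimming can start as early as minute 70 and as late as minute 86, giving 86 − 70 = 16 minutes of slack.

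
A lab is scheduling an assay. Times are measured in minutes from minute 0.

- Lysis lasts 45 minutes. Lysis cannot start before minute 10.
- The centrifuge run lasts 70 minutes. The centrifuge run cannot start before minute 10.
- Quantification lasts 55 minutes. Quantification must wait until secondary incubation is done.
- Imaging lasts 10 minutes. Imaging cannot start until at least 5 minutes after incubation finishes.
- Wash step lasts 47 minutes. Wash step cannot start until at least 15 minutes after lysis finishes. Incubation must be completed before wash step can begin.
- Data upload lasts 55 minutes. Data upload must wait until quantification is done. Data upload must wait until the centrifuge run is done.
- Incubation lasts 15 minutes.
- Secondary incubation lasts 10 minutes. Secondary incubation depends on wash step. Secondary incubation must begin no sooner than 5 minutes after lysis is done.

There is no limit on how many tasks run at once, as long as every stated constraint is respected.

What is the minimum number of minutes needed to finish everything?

237

After its own release at minute 10, the centrifuge run can start at minute 10 and finishes at minute 80.
Nothing blocks incubation, so it runs from minute 0 to minute 15.
After incubation (finishes minute 15, plus 5-minute gap → minute 20), imaging can start at minute 20 and finishes at minute 30.
After its own release at minute 10, lysis can start at minute 10 and finishes at minute 55.
Wash step has to wait for lysis (finishes minute 55, plus 15-minute gap → minute 70); incubation (finishes minute 15). The latest of these is minute 70, so wash step runs minute 70 to 70 + 47 = minute 117.
Secondary incubation has to wait for wash step (finishes minute 117); lysis (finishes minute 55, plus 5-minute gap → minute 60). The latest of these is minute 117, so secondary incubation runs minute 117 to 117 + 10 = minute 127.
Quantification waits on secondary incubation (finishes minute 127), so it starts at minute 127 and finishes at 127 + 55 = minute 182.
For data upload: quantification (finishes minute 182); the centrifuge run (finishes minute 80). Taking the maximum gives a start of minute 182, and it finishes at 182 + 55 = minute 237.
All tasks are finished once the last one completes. Finish times: Lysis at 55, Incubation at 15, The centrifuge run at 80, Wash step at 117, Secondary incubation at 127, Imaging at 30, Quantification at 182, Data upload at 237. The latest is minute 237.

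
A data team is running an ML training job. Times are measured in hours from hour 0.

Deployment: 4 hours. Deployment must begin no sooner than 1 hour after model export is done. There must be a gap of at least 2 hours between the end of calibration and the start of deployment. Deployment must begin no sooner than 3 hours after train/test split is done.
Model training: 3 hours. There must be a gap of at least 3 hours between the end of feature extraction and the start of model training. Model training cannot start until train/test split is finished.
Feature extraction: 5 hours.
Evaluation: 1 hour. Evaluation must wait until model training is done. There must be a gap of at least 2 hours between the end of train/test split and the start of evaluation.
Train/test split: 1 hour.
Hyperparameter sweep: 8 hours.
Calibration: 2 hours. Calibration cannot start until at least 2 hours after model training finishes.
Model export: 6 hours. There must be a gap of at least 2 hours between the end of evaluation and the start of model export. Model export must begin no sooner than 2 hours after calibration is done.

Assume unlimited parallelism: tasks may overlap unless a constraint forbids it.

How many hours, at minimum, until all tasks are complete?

28

Hyperparameter sweep can start immediately at hour 0; it finishes at hour 8.
Train/test split has no prerequisites, so it starts at hour 0 and finishes at hour 1.
Feature extraction has no prerequisites, so it starts at hour 0 and finishes at hour 5.
Model training needs all of feature extraction (finishes hour 5, plus 3-hour gap → hour 8); train/test split (finishes hour 1). That puts its earliest start at hour 8; it finishes at 8 + 3 = hour 11.
Calibration waits on model training (finishes hour 11, plus 2-hour gap → hour 13), so it starts at hour 13 and finishes at 13 + 2 = hour 15.
Evaluation cannot start until model training (finishes hour 11); train/test split (finishes hour 1, plus 2-hour gap → hour 3). The controlling bound is hour 11, so evaluation finishes at 11 + 1 = hour 12.
Model export has to wait for evaluation (finishes hour 12, plus 2-hour gap → hour 14); calibration (finishes hour 15, plus 2-hour gap → hour 17). The latest of these is hour 17, so model export runs hour 17 to 17 + 6 = hour 23.
For deployment: model export (finishes hour 23, plus 1-hour gap → hour 24); calibration (finishes hour 15, plus 2-hour gap → hour 17); train/test split (finishes hour 1, plus 3-hour gap → hour 4). Taking the maximum gives a start of hour 24, and it finishes at 24 + 4 = hour 28.
All tasks are finished once the last one completes. Finish times: Feature extraction at 5, Train/test split at 1, Hyperparameter sweep at 8, Model training at 11, Evaluation at 12, Calibration at 15, Model export at 23, Deployment at 28. The latest is hour 28.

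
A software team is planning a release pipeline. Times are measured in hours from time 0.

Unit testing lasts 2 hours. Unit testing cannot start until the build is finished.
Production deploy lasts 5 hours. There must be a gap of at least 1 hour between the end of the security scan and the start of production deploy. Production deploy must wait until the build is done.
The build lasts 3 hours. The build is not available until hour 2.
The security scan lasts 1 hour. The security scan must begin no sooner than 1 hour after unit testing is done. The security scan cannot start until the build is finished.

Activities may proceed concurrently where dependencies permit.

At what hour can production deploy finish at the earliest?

The build cannot begin until its own release at hour 2. It runs from hour 2 to 2 + 3 = hour 5.
Unit testing cannot begin until the build (finishes hour 5). It runs from hour 5 to 5 + 2 = hour 7.
The security scan has to wait for unit testing (finishes hour 7, plus 1-hour gap → hour 8); the build (finishes hour 5). The latest of these is hour 8, so the security scan runs hour 8 to 8 + 1 = hour 9.
Production deploy needs all of the security scan (finishes hour 9, plus 1-hour gap → hour 10); the build (finishes hour 5). That puts its earliest start at hour 10; it finishes at 10 + 5 = hour 15.

15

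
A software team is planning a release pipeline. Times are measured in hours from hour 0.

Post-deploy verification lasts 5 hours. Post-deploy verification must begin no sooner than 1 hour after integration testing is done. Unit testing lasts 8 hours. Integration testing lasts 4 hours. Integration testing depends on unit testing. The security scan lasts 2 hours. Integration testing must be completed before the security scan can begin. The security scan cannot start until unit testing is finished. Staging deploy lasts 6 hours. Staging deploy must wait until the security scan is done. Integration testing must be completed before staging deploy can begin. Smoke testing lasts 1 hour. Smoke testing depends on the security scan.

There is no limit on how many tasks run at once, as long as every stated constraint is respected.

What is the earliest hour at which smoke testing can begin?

14

Unit testing can start immediately at hour 0; it finishes at hour 8.
Integration testing waits on unit testing (finishes hour 8), so it starts at hour 8 and finishes at 8 + 4 = hour 12.
The security scan cannot start until integration testing (finishes hour 12); unit testing (finishes hour 8). The controlling bound is hour 12, so the security scan finishes at 12 + 2 = hour 14.
Smoke testing waits on the security scan (finishes hour 14), so the earliest it can start is hour 14.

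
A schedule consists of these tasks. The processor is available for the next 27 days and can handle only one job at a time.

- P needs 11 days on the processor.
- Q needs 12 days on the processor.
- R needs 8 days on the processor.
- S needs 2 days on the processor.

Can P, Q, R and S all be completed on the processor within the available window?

No

Running back to back, the jobs need 11 + 12 + 8 + 2 = 33 days on the processor.
Since 33 > 27, they cannot all fit.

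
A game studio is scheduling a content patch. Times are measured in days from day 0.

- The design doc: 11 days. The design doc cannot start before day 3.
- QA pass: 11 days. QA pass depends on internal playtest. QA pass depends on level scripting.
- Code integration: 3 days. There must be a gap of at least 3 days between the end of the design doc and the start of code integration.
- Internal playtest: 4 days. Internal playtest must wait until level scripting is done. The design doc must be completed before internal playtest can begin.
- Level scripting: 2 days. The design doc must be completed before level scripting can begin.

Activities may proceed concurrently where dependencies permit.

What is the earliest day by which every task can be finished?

The design doc waits on its own release at day 3, so it starts at day 3 and finishes at 3 + 11 = day 14.
Code integration waits on the design doc (finishes day 14, plus 3-day gap → day 17), so it starts at day 17 and finishes at 17 + 3 = day 20.
Level scripting cannot begin until the design doc (finishes day 14). It runs from day 14 to 14 + 2 = day 16.
For internal playtest: level scripting (finishes day 16); the design doc (finishes day 14). Taking the maximum gives a start of day 16, and it finishes at 16 + 4 = day 20.
QA pass has to wait for internal playtest (finishes day 20); level scripting (finishes day 16). The latest of these is day 20, so QA pass runs day 20 to 20 + 11 = day 31.
All tasks are finished once the last one completes. Finish times: The design doc at 14, Level scripting at 16, Code integration at 20, Internal playtest at 20, QA pass at 31. The latest is day 31.

31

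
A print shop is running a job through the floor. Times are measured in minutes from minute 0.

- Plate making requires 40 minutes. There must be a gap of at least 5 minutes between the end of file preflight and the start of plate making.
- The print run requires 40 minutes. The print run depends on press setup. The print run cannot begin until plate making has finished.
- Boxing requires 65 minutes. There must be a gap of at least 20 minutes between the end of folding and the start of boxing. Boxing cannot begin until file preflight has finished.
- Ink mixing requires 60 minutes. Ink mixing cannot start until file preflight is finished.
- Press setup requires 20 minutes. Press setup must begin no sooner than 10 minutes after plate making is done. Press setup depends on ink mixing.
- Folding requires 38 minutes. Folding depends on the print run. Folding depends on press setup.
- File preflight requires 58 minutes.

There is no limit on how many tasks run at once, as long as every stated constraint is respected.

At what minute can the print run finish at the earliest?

178

Nothing blocks file preflight, so it runs from minute 0 to minute 58.
Ink mixing waits on file preflight (finishes minute 58), so it starts at minute 58 and finishes at 58 + 60 = minute 118.
Plate making cannot begin until file preflight (finishes minute 58, plus 5-minute gap → minute 63). It runs from minute 63 to 63 + 40 = minute 103.
Press setup cannot start until plate making (finishes minute 103, plus 10-minute gap → minute 113); ink mixing (finishes minute 118). The controlling bound is minute 118, so press setup finishes at 118 + 20 = minute 138.
The print run cannot start until press setup (finishes minute 138); plate making (finishes minute 103). The controlling bound is minute 138, so the print run finishes at 138 + 40 = minute 178.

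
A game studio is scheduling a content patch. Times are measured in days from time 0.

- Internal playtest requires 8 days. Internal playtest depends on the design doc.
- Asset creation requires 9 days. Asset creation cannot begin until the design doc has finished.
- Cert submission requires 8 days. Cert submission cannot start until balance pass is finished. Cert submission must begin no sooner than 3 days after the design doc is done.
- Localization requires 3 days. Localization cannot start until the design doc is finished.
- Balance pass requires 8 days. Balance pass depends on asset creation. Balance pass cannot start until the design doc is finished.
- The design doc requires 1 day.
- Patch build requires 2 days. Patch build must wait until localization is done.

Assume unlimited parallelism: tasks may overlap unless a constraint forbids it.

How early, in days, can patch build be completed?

Nothing blocks the design doc, so it runs from day 0 to day 1.
Localization waits on the design doc (finishes day 1), so it starts at day 1 and finishes at 1 + 3 = day 4.
Patch build waits on localization (finishes day 4), so it starts at day 4 and finishes at 4 + 2 = day 6.

6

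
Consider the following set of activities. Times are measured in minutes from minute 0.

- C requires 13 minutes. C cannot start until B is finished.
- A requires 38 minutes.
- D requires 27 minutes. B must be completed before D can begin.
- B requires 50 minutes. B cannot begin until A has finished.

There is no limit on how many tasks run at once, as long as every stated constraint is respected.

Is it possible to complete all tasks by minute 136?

A can start immediately at minute 0; it finishes at minute 38.
B cannot begin until A (finishes minute 38). It runs from minute 38 to 38 + 50 = minute 88.
D cannot begin until B (finishes minute 88). It runs from minute 88 to 88 + 27 = minute 115.
C waits on B (finishes minute 88), so it starts at minute 88 and finishes at 88 + 13 = minute 101.
Every task is finished by minute 115, which is no later than the deadline of 136, so the schedule is feasible.

Yes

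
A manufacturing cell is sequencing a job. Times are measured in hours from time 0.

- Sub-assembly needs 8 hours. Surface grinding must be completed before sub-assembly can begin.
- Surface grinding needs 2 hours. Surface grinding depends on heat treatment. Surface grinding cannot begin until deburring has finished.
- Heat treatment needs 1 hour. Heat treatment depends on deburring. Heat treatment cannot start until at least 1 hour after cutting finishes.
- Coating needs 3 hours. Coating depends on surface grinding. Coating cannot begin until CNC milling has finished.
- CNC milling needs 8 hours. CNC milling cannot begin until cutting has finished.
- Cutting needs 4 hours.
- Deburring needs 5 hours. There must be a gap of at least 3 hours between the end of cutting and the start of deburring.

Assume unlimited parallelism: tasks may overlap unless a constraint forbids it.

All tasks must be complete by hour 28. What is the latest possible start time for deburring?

12

Coating has no dependents, so it just needs to finish by hour 28. Starting by 28 − 3 = hour 25 achieves that.
Nothing follows sub-assembly; the deadline of hour 28 is its only limit. It must start by 28 − 8 = hour 20.
Surface grinding has several dependents: coating (must start by hour 25); sub-assembly (must start by hour 20). The earliest of those limits is hour 20, so surface grinding must start by 20 − 2 = hour 18.
Heat treatment feeds into surface grinding (must start by hour 18); so heat treatment must finish by hour 18 and therefore start by hour 17.
Deburring feeds heat treatment (must start by hour 17); surface grinding (must start by hour 18). Taking the minimum, deburring must finish by hour 17 and start by 17 − 5 = hour 12.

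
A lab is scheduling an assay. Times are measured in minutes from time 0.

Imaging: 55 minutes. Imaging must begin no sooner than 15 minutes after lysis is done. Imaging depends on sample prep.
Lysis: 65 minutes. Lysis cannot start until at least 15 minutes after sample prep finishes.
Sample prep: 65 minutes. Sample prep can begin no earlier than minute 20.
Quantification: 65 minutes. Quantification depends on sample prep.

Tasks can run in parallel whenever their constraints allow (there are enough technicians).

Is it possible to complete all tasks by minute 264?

Sample prep cannot begin until its own release at minute 20. It runs from minute 20 to 20 + 65 = minute 85.
Quantification waits on sample prep (finishes minute 85), so it starts at minute 85 and finishes at 85 + 65 = minute 150.
After sample prep (finishes minute 85, plus 15-minute gap → minute 100), lysis can start at minute 100 and finishes at minute 165.
Imaging cannot start until lysis (finishes minute 165, plus 15-minute gap → minute 180); sample prep (finishes minute 85). The controlling bound is minute 180, so imaging finishes at 180 + 55 = minute 235.
Every task is finished by minute 235, which is no later than the deadline of 264, so the schedule is feasible.

Yes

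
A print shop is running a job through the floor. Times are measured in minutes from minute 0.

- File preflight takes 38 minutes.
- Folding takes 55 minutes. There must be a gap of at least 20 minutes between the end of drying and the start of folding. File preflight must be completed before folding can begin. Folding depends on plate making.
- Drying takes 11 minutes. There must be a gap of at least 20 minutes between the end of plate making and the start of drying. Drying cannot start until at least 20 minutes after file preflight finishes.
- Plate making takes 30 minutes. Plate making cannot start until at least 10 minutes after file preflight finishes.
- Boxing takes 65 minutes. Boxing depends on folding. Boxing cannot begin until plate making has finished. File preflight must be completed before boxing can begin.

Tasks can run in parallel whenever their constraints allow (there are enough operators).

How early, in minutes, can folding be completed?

184

File preflight can start immediately at minute 0; it finishes at minute 38.
Plate making cannot begin until file preflight (finishes minute 38, plus 10-minute gap → minute 48). It runs from minute 48 to 48 + 30 = minute 78.
Drying cannot start until plate making (finishes minute 78, plus 20-minute gap → minute 98); file preflight (finishes minute 38, plus 20-minute gap → minute 58). The controlling bound is minute 98, so drying finishes at 98 + 11 = minute 109.
For folding: drying (finishes minute 109, plus 20-minute gap → minute 129); file preflight (finishes minute 38); plate making (finishes minute 78). Taking the maximum gives a start of minute 129, and it finishes at 129 + 55 = minute 184.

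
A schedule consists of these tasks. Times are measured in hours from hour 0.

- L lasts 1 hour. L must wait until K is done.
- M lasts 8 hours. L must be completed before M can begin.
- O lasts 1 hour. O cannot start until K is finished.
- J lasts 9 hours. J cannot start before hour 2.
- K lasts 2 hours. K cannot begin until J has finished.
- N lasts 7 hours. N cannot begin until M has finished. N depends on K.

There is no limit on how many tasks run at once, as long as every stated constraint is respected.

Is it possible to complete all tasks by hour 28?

No

J cannot begin until its own release at hour 2. It runs from hour 2 to 2 + 9 = hour 11.
K cannot begin until J (finishes hour 11). It runs from hour 11 to 11 + 2 = hour 13.
After K (finishes hour 13), O can start at hour 13 and finishes at hour 14.
L waits on K (finishes hour 13), so it starts at hour 13 and finishes at 13 + 1 = hour 14.
M cannot begin until L (finishes hour 14). It runs from hour 14 to 14 + 8 = hour 22.
N cannot start until M (finishes hour 22); K (finishes hour 13). The controlling bound is hour 22, so N finishes at 22 + 7 = hour 29.
The earliest everything can be done is hour 29, which is after the deadline of 28, so it is not possible.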